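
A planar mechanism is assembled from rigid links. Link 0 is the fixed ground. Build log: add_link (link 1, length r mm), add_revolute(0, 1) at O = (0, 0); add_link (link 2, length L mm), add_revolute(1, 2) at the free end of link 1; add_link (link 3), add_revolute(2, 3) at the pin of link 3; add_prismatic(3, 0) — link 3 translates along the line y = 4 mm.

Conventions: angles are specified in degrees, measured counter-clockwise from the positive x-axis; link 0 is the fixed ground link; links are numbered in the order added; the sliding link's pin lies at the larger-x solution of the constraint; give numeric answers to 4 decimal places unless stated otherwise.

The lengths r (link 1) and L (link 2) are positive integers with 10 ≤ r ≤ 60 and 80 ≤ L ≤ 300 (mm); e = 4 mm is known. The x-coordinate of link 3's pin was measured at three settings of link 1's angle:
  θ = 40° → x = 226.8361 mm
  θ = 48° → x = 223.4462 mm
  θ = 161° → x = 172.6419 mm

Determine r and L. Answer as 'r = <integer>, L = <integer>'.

constraint per measurement: (x − r cos θ)² + (r sin θ − e)² = L²
subtracting the θ₁ and θ₂ equations cancels the r² and L² terms:
r = (x₁² − x₂²) / (2[(x₁cos θ₁ + e sin θ₁) − (x₂cos θ₂ + e sin θ₂)]) = 31.9997 → r = 32
L² = (x₁ − r cos θ₁)² + (r sin θ₁ − e)² = 41209.0045 → L = 203.0000 → L = 203
check at θ₃=161°: x = 172.6419 (printed 172.6419) ✓

r = 32, L = 203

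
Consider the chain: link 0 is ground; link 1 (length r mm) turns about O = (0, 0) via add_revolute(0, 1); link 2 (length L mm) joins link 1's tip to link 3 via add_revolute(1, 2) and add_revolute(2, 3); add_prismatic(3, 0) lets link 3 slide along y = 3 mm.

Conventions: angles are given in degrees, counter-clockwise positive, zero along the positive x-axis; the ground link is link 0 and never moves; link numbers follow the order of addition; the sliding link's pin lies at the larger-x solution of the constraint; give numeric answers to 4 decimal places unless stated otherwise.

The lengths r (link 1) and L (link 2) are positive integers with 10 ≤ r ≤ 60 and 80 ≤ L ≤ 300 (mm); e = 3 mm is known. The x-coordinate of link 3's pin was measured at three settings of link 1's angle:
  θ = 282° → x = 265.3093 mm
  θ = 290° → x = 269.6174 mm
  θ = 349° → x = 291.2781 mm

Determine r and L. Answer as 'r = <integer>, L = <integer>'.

constraint per measurement: (x − r cos θ)² + (r sin θ − e)² = L²
subtracting the θ₁ and θ₂ equations cancels the r² and L² terms:
r = (x₁² − x₂²) / (2[(x₁cos θ₁ + e sin θ₁) − (x₂cos θ₂ + e sin θ₂)]) = 31.0005 → r = 31
L² = (x₁ − r cos θ₁)² + (r sin θ₁ − e)² = 68120.9840 → L = 261.0000 → L = 261
check at θ₃=349°: x = 291.2781 (printed 291.2781) ✓

r = 31, L = 261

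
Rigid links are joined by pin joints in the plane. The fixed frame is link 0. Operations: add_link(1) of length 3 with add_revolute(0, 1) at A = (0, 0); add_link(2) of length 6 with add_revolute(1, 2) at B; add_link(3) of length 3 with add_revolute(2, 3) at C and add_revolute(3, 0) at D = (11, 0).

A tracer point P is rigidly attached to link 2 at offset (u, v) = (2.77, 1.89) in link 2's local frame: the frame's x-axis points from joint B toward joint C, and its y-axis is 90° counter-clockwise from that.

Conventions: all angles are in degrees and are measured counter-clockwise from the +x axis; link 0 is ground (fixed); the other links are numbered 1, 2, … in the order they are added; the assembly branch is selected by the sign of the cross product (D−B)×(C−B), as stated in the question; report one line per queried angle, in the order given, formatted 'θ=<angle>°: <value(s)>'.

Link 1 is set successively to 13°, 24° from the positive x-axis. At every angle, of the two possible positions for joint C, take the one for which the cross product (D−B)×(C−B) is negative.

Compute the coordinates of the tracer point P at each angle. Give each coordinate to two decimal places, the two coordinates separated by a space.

A=(0,0), D=(11.00,0)
θ=13°: B = A + 3.00·(cos13°, sin13°) = (2.9231, 0.6749)
θ=13°: |BD| = 8.1050
θ=13°: circle(B,6.00) ∩ circle(D,3.00): a=5.7181, h=1.8174
θ=13°:   candidates: C₊=(8.7727,2.0098) cross=14.730; C₋=(8.4701,-1.6123) cross=-14.730
θ=13°:   branch - wants cross < 0 → take C=(8.4701,-1.6123) (cross=-14.730)
θ=13°: ex = (C−B)/|BC| = (0.9245,-0.3812); ey = (0.3812,0.9245)
θ=13°: P = B + 2.77·ex + 1.89·ey = (6.2044,1.3662)
θ=24°: B = A + 3.00·(cos24°, sin24°) = (2.7406, 1.2202)
θ=24°: |BD| = 8.3490
θ=24°: circle(B,6.00) ∩ circle(D,3.00): a=5.7915, h=1.5681
θ=24°:   candidates: C₊=(8.6991,1.9251) cross=13.092; C₋=(8.2407,-1.1775) cross=-13.092
θ=24°:   branch - wants cross < 0 → take C=(8.2407,-1.1775) (cross=-13.092)
θ=24°: ex = (C−B)/|BC| = (0.9167,-0.3996); ey = (0.3996,0.9167)
θ=24°: P = B + 2.77·ex + 1.89·ey = (6.0351,1.8458)

θ=13°: 6.20 1.37
θ=24°: 6.04 1.85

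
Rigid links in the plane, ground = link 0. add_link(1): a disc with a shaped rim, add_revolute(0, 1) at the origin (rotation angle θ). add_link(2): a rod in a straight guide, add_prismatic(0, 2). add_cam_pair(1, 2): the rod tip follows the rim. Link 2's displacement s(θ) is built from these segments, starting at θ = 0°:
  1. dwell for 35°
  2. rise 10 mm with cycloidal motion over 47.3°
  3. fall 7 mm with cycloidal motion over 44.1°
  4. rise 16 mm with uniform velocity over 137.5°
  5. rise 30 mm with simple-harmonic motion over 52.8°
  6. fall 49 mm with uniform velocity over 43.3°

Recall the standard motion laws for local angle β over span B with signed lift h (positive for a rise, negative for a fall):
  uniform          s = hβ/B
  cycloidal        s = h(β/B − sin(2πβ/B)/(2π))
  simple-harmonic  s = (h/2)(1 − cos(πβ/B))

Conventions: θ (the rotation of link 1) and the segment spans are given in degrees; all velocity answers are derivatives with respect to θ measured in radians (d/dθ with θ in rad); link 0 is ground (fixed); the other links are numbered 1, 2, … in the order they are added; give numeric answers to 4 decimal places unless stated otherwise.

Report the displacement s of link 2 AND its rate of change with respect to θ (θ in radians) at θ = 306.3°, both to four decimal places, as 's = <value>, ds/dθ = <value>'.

segment 1 (0° to 35°, dwell): s unchanged at 0.0000
segment 2 (35° to 82.3°, cycloidal, h = 10) is passed completely: s = 0.0000 + (10) = 10.0000
segment 3 (82.3° to 126.4°, cycloidal, h = -7) is passed completely: s = 10.0000 + (-7) = 3.0000
segment 4 (126.4° to 263.9°, uniform, h = 16) is passed completely: s = 3.0000 + (16) = 19.0000
θ = 306.3° falls in segment 5 (263.9° to 316.7°, simple-harmonic, h = 30): β = 306.3 − 263.9 = 42.4°, B = 52.8°; Δs = 30/2·(1 − cos(π·0.8030)) = 27.2186; s = 19.0000 + 27.2186 = 46.2186
velocity in seg [263.9°–316.7°] (simple-harmonic), θ in radians: β = 42.4° = 0.7400 rad, B = 52.8° = 0.9215 rad; ds/dθ = (πh/(2B)) sin(πβ/B) = (π·30/(2·0.9215)) sin(π·0.8030) = 29.662001 mm/rad

s = 46.2186, ds/dθ = 29.6620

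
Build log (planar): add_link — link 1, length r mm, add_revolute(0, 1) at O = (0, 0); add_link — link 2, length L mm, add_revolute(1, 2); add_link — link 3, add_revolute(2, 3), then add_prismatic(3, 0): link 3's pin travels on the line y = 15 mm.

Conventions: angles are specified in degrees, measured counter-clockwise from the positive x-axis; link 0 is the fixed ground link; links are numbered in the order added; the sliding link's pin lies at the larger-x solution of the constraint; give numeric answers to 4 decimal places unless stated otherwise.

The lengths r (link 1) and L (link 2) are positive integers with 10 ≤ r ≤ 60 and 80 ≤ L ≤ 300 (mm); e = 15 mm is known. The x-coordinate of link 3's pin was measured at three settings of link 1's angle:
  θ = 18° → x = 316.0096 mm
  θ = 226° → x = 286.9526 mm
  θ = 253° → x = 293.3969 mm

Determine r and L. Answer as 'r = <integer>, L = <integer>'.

constraint per measurement: (x − r cos θ)² + (r sin θ − e)² = L²
subtracting the θ₁ and θ₂ equations cancels the r² and L² terms:
r = (x₁² − x₂²) / (2[(x₁cos θ₁ + e sin θ₁) − (x₂cos θ₂ + e sin θ₂)]) = 17.0000 → r = 17
L² = (x₁ − r cos θ₁)² + (r sin θ₁ − e)² = 90000.0070 → L = 300.0000 → L = 300
check at θ₃=253°: x = 293.3969 (printed 293.3969) ✓

r = 17, L = 300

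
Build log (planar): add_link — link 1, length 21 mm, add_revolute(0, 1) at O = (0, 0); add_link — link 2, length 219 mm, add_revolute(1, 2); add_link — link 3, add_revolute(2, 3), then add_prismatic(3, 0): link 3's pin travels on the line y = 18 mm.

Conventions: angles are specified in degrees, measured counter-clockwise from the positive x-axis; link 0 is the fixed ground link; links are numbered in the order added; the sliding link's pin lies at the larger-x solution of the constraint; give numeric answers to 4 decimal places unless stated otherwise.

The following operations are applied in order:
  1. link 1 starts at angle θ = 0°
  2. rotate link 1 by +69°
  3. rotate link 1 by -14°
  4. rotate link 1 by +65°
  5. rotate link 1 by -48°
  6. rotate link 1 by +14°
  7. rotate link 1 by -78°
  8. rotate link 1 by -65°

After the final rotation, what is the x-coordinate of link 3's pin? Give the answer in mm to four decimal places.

geometry: r = 21 mm, L = 219 mm, e = 18 mm; θ starts at 0°
rotate link 1 by +69°: θ ← 0° +69° = 69°
rotate link 1 by -14°: θ ← 69° -14° = 55°
rotate link 1 by +65°: θ ← 55° +65° = 120°
rotate link 1 by -48°: θ ← 120° -48° = 72°
rotate link 1 by +14°: θ ← 72° +14° = 86°
rotate link 1 by -78°: θ ← 86° -78° = 8°
rotate link 1 by -65°: θ ← 8° -65° = -57°
crank pin P = (r cos θ, r sin θ) = (11.437420, -17.612082)
h = r sin θ − e = -17.612082 − 18 = -35.612082
x = r cos θ + √(L² − h²) = 11.437420 + 216.085121 = 227.522541

227.5225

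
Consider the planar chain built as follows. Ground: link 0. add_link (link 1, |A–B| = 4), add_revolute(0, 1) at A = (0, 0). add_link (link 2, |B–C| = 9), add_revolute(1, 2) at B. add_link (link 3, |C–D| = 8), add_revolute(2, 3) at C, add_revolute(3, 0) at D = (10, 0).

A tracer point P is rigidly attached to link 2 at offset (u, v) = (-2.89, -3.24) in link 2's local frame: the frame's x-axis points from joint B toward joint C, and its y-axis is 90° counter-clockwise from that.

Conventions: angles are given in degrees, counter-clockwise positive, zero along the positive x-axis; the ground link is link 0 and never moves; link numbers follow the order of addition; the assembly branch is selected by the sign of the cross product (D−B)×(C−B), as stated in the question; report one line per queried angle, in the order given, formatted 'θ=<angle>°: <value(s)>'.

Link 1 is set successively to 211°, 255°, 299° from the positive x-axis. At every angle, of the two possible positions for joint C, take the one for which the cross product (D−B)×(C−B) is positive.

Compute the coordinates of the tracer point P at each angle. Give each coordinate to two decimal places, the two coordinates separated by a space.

A=(0,0), D=(10.00,0)
θ=211°: B = A + 4.00·(cos211°, sin211°) = (-3.4287, -2.0602)
θ=211°: |BD| = 13.5858
θ=211°: circle(B,9.00) ∩ circle(D,8.00): a=7.4185, h=5.0956
θ=211°:   candidates: C₊=(3.1314,4.1015) cross=69.228; C₋=(4.6768,-5.9719) cross=-69.228
θ=211°:   branch + wants cross > 0 → take C=(3.1314,4.1015) (cross=69.228)
θ=211°: ex = (C−B)/|BC| = (0.7289,0.6846); ey = (-0.6846,0.7289)
θ=211°: P = B + -2.89·ex + -3.24·ey = (-3.3170,-6.4003)
θ=255°: B = A + 4.00·(cos255°, sin255°) = (-1.0353, -3.8637)
θ=255°: |BD| = 11.6921
θ=255°: circle(B,9.00) ∩ circle(D,8.00): a=6.5730, h=6.1478
θ=255°:   candidates: C₊=(3.1370,4.1108) cross=71.880; C₋=(7.2001,-7.4940) cross=-71.880
θ=255°:   branch + wants cross > 0 → take C=(3.1370,4.1108) (cross=71.880)
θ=255°: ex = (C−B)/|BC| = (0.4636,0.8861); ey = (-0.8861,0.4636)
θ=255°: P = B + -2.89·ex + -3.24·ey = (0.4958,-7.9264)
θ=299°: B = A + 4.00·(cos299°, sin299°) = (1.9392, -3.4985)
θ=299°: |BD| = 8.7872
θ=299°: circle(B,9.00) ∩ circle(D,8.00): a=5.3609, h=7.2291
θ=299°:   candidates: C₊=(3.9788,5.2674) cross=63.524; C₋=(9.7351,-7.9956) cross=-63.524
θ=299°:   branch + wants cross > 0 → take C=(3.9788,5.2674) (cross=63.524)
θ=299°: ex = (C−B)/|BC| = (0.2266,0.9740); ey = (-0.9740,0.2266)
θ=299°: P = B + -2.89·ex + -3.24·ey = (4.4400,-7.0475)

θ=211°: -3.32 -6.40
θ=255°: 0.50 -7.93
θ=299°: 4.44 -7.05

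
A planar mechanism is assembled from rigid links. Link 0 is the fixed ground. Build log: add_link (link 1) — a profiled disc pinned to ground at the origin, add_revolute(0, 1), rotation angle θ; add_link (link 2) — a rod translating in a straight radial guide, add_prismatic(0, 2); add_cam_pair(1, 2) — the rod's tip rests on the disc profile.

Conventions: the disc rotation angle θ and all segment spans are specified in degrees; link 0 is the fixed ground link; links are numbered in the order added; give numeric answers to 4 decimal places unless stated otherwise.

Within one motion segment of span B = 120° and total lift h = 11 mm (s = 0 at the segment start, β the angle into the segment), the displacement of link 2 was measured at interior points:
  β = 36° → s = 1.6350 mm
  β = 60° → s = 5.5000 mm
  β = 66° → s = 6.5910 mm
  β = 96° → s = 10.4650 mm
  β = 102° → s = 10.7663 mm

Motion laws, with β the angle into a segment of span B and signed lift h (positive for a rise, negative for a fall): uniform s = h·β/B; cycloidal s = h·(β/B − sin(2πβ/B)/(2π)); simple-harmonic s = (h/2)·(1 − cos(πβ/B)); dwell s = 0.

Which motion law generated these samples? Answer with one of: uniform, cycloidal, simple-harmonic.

candidates at β/B = r: uniform s = h·r (linear in β); cycloidal s = h·(r − sin(2πr)/(2π)); simple-harmonic s = (h/2)(1 − cos(πr))
β=36°: printed 1.6350 | uniform 3.3000, cycloidal 1.6350, simple-harmonic 2.2672
β=60°: printed 5.5000 | uniform 5.5000, cycloidal 5.5000, simple-harmonic 5.5000
β=66°: printed 6.5910 | uniform 6.0500, cycloidal 6.5910, simple-harmonic 6.3604
β=96°: printed 10.4650 | uniform 8.8000, cycloidal 10.4650, simple-harmonic 9.9496
β=102°: printed 10.7663 | uniform 9.3500, cycloidal 10.7663, simple-harmonic 10.4005
only one law matches every sample → cycloidal

cycloidal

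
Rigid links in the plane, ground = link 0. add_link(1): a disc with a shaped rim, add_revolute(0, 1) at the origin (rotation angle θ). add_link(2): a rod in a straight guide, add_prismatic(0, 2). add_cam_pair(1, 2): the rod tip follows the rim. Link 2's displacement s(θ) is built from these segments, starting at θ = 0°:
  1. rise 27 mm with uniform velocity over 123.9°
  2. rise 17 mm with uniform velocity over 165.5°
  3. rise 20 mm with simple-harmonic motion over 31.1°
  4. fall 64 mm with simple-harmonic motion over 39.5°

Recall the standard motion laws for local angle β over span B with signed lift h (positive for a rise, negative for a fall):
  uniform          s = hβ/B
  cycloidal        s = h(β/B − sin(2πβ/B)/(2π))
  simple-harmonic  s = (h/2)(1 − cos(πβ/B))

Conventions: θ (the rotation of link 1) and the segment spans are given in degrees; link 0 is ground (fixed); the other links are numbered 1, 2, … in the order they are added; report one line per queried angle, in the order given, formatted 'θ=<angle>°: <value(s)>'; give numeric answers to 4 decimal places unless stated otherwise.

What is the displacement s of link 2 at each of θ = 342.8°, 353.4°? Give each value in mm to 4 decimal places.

segment 1 (0° to 123.9°, uniform, h = 27) is passed completely: s = 0.0000 + (27) = 27.0000
segment 2 (123.9° to 289.4°, uniform, h = 17) is passed completely: s = 27.0000 + (17) = 44.0000
segment 3 (289.4° to 320.5°, simple-harmonic, h = 20) is passed completely: s = 44.0000 + (20) = 64.0000
θ = 342.8° falls in segment 4 (320.5° to 360°, simple-harmonic, h = -64): β = 342.8 − 320.5 = 22.3°, B = 39.5°; Δs = -64/2·(1 − cos(π·0.5646)) = -38.4456; s = 64.0000 − 38.4456 = 25.5544
θ = 353.4° falls in segment 4 (320.5° to 360°, simple-harmonic, h = -64): β = 353.4 − 320.5 = 32.9°, B = 39.5°; Δs = -64/2·(1 − cos(π·0.8329)) = -59.6916; s = 64.0000 − 59.6916 = 4.3084

θ=342.8°: 25.5544
θ=353.4°: 4.3084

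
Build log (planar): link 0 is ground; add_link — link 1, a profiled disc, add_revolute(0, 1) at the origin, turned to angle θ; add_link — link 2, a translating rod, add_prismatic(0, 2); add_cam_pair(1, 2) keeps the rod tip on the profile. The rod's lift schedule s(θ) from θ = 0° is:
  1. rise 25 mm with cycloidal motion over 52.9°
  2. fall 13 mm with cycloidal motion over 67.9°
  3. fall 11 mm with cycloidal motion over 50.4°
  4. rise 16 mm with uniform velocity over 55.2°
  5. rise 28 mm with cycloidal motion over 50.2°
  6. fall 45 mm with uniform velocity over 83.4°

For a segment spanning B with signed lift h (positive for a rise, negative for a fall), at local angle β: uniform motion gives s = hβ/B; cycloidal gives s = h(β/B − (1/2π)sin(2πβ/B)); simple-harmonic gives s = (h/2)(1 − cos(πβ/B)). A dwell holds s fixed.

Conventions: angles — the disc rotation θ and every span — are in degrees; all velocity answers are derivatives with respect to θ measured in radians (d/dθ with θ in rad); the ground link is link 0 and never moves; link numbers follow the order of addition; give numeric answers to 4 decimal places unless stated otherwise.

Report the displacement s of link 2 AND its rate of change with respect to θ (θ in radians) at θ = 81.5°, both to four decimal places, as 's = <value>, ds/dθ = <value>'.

seg 1 [0°–52.9°] cycloidal, h=25: full span → s += 25 → s = 25.0000
seg 2 [52.9°–120.8°] cycloidal, h=-13: θ=81.5° here. β=28.6, B=67.9. -13·(0.4212 − sin(2π·0.4212)/(2π)) = -4.4927 → s = 20.5073
velocity in seg [52.9°–120.8°] (cycloidal), θ in radians: β = 28.6° = 0.4992 rad, B = 67.9° = 1.1851 rad; ds/dθ = (h/B)(1 − cos(2πβ/B)) = ((-13)/1.1851)(1 − cos(2π·0.4212)) = -20.622414 mm/rad

s = 20.5073, ds/dθ = -20.6224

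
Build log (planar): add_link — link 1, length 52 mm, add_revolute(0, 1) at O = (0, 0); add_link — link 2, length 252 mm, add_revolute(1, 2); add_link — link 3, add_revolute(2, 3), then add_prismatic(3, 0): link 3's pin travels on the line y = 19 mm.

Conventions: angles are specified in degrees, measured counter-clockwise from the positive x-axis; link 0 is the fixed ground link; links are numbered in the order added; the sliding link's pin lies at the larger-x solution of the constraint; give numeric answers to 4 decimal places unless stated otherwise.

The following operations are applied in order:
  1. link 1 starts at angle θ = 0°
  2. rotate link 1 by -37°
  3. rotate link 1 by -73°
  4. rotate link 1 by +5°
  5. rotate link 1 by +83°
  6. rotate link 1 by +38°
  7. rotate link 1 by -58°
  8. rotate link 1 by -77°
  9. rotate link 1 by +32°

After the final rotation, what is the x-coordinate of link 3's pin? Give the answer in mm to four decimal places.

geometry: r = 52 mm, L = 252 mm, e = 19 mm; θ starts at 0°
rotate link 1 by -37°: θ ← 0° -37° = -37°
rotate link 1 by -73°: θ ← -37° -73° = -110°
rotate link 1 by +5°: θ ← -110° +5° = -105°
rotate link 1 by +83°: θ ← -105° +83° = -22°
rotate link 1 by +38°: θ ← -22° +38° = 16°
rotate link 1 by -58°: θ ← 16° -58° = -42°
rotate link 1 by -77°: θ ← -42° -77° = -119°
rotate link 1 by +32°: θ ← -119° +32° = -87°
crank pin P = (r cos θ, r sin θ) = (2.721470, -51.928736)
h = r sin θ − e = -51.928736 − 19 = -70.928736
x = r cos θ + √(L² − h²) = 2.721470 + 241.812147 = 244.533617

244.5336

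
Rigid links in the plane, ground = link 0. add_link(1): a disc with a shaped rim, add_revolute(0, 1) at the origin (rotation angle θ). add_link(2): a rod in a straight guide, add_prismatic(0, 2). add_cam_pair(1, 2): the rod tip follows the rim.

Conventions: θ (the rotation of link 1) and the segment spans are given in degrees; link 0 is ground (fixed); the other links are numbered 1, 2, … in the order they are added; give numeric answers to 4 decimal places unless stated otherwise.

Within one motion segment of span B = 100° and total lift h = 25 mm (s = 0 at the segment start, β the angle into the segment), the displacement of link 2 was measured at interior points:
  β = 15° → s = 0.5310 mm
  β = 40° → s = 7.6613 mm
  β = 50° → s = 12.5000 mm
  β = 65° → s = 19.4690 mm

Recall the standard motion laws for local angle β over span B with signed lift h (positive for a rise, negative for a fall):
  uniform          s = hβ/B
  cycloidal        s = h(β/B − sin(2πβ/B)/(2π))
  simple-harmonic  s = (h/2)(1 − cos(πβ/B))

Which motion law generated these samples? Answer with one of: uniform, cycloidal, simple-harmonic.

candidates at β/B = r: uniform s = h·r (linear in β); cycloidal s = h·(r − sin(2πr)/(2π)); simple-harmonic s = (h/2)(1 − cos(πr))
β=15°: printed 0.5310 | uniform 3.7500, cycloidal 0.5310, simple-harmonic 1.3624
β=40°: printed 7.6613 | uniform 10.0000, cycloidal 7.6613, simple-harmonic 8.6373
β=50°: printed 12.5000 | uniform 12.5000, cycloidal 12.5000, simple-harmonic 12.5000
β=65°: printed 19.4690 | uniform 16.2500, cycloidal 19.4690, simple-harmonic 18.1749
only one law matches every sample → cycloidal

cycloidal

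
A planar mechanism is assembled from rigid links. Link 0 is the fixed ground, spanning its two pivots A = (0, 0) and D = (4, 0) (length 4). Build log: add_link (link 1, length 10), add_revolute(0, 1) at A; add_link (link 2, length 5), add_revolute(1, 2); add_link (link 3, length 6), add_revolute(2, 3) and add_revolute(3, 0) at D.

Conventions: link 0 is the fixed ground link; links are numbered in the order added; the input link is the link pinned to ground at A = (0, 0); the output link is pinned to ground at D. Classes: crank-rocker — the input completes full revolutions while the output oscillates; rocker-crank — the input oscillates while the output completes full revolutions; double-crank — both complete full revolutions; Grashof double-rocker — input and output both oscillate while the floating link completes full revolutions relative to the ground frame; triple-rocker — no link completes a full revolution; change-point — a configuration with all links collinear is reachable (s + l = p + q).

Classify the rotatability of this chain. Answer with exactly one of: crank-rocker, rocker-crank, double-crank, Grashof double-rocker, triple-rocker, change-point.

lengths: ground=4, input=10, coupler=5, output=6
sorted: s=4 (shortest), l=10 (longest), p+q=11
s + l = 14 vs p + q = 11
s + l > p + q → non-Grashof → no link fully rotates → triple-rocker

triple-rocker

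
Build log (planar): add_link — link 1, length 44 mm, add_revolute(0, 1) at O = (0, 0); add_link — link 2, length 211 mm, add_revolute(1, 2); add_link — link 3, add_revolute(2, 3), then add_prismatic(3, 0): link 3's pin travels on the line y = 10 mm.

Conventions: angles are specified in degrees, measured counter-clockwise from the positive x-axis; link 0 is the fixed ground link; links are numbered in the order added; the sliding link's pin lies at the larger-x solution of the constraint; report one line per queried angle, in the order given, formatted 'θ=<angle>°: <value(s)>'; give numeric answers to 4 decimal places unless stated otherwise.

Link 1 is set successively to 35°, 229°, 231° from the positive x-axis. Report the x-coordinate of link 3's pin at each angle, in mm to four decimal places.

geometry: r = 44 mm, L = 211 mm, e = 10 mm
θ=35°: crank pin P = (r cos θ, r sin θ) = (36.042690, 25.237363)
θ=35°: h = r sin θ − e = 25.237363 − 10 = 15.237363
θ=35°: x = r cos θ + √(L² − h²) = 36.042690 + 210.449098 = 246.491788
θ=229°: crank pin P = (r cos θ, r sin θ) = (-28.866597, -33.207222)
θ=229°: h = r sin θ − e = -33.207222 − 10 = -43.207222
θ=229°: x = r cos θ + √(L² − h²) = -28.866597 + 206.528778 = 177.662180
θ=231°: crank pin P = (r cos θ, r sin θ) = (-27.690097, -34.194422)
θ=231°: h = r sin θ − e = -34.194422 − 10 = -44.194422
θ=231°: x = r cos θ + √(L² − h²) = -27.690097 + 206.319783 = 178.629686

θ=35°: 246.4918
θ=229°: 177.6622
θ=231°: 178.6297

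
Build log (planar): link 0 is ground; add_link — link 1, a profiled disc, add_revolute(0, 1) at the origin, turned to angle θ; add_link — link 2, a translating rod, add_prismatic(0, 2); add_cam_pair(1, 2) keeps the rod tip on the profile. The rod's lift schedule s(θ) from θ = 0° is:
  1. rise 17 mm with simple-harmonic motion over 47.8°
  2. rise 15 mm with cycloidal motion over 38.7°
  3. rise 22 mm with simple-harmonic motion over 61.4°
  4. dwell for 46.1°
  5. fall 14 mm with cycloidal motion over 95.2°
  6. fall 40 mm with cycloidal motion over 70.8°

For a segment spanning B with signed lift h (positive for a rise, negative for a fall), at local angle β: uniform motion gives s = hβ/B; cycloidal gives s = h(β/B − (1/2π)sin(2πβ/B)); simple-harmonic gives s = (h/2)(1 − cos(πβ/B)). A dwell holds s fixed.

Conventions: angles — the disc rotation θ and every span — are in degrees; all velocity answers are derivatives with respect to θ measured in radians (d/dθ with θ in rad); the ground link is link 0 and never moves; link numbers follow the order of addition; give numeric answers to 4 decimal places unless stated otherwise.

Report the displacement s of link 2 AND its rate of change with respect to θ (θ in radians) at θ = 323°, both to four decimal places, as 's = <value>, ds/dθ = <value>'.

seg 1 [0°–47.8°] simple-harmonic, h=17: full span → s += 17 → s = 17.0000
seg 2 [47.8°–86.5°] cycloidal, h=15: full span → s += 15 → s = 32.0000
seg 3 [86.5°–147.9°] simple-harmonic, h=22: full span → s += 22 → s = 54.0000
seg 4 [147.9°–194°] dwell: s stays 54.0000
seg 5 [194°–289.2°] cycloidal, h=-14: full span → s += -14 → s = 40.0000
seg 6 [289.2°–360°] cycloidal, h=-40: θ=323° here. β=33.8, B=70.8. -40·(0.4774 − sin(2π·0.4774)/(2π)) = -18.1951 → s = 21.8049
velocity in seg [289.2°–360°] (cycloidal), θ in radians: β = 33.8° = 0.5899 rad, B = 70.8° = 1.2357 rad; ds/dθ = (h/B)(1 − cos(2πβ/B)) = ((-40)/1.2357)(1 − cos(2π·0.4774)) = -64.415215 mm/rad

s = 21.8049, ds/dθ = -64.4152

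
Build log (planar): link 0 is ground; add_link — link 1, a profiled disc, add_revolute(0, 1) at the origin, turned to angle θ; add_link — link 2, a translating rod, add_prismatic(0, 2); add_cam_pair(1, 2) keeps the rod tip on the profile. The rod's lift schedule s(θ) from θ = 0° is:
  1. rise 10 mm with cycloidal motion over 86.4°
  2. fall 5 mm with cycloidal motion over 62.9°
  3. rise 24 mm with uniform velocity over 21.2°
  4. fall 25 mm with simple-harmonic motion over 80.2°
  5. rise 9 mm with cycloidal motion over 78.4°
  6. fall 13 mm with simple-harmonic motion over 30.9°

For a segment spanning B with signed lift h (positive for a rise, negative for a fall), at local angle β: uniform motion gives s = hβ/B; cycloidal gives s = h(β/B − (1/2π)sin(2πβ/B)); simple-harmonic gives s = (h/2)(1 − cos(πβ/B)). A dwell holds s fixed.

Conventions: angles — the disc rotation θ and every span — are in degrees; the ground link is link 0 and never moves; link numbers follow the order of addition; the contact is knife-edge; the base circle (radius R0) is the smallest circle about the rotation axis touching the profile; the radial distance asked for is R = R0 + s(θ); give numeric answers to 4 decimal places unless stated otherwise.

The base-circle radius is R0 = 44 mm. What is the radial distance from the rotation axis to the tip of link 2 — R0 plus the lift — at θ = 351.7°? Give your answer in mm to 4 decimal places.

seg 1 [0°–86.4°] cycloidal, h=10: full span → s += 10 → s = 10.0000
seg 2 [86.4°–149.3°] cycloidal, h=-5: full span → s += -5 → s = 5.0000
seg 3 [149.3°–170.5°] uniform, h=24: full span → s += 24 → s = 29.0000
seg 4 [170.5°–250.7°] simple-harmonic, h=-25: full span → s += -25 → s = 4.0000
seg 5 [250.7°–329.1°] cycloidal, h=9: full span → s += 9 → s = 13.0000
seg 6 [329.1°–360°] simple-harmonic, h=-13: θ=351.7° here. β=22.6, B=30.9. -13/2·(1 − cos(π·0.7314)) = -10.8198 → s = 2.1802
R = R0 + s = 44 + 2.1802 = 46.1802

46.1802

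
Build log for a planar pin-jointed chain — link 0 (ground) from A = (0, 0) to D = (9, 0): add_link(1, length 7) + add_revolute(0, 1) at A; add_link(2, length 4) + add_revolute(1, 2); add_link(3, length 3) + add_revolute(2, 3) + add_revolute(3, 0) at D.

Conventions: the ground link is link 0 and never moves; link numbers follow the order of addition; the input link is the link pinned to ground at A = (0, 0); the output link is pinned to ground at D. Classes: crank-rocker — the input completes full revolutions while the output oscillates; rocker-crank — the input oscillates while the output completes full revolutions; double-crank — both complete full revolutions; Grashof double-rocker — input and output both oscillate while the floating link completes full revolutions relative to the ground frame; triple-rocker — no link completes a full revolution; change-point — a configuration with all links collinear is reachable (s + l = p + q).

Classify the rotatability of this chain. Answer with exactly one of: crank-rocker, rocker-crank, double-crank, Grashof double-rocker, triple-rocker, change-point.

lengths: ground=9, input=7, coupler=4, output=3
sorted: s=3 (shortest), l=9 (longest), p+q=11
s + l = 12 vs p + q = 11
s + l > p + q → non-Grashof → no link fully rotates → triple-rocker

triple-rocker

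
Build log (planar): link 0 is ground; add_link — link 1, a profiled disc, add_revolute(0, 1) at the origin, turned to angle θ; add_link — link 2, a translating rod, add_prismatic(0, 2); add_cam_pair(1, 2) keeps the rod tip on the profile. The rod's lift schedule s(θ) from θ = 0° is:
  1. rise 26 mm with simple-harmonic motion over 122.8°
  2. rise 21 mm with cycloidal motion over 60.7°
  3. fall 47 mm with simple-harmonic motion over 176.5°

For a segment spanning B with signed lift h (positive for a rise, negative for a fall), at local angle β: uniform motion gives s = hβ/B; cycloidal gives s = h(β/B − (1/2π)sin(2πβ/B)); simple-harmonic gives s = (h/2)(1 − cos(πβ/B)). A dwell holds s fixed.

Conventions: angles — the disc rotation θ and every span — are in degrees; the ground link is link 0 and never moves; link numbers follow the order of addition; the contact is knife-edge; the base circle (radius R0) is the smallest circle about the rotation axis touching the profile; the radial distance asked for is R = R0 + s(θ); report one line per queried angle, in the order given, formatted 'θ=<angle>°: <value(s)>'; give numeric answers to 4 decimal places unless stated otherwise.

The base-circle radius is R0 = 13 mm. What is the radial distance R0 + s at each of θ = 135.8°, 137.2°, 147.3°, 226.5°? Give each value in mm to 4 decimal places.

seg 1 [0°–122.8°] simple-harmonic, h=26: full span → s += 26 → s = 26.0000
seg 2 [122.8°–183.5°] cycloidal, h=21: θ=135.8° here. β=13, B=60.7. 21·(0.2142 − sin(2π·0.2142)/(2π)) = 1.2396 → s = 27.2396
seg 2 [122.8°–183.5°] cycloidal, h=21: θ=137.2° here. β=14.4, B=60.7. 21·(0.2372 − sin(2π·0.2372)/(2π)) = 1.6504 → s = 27.6504
seg 2 [122.8°–183.5°] cycloidal, h=21: θ=147.3° here. β=24.5, B=60.7. 21·(0.4036 − sin(2π·0.4036)/(2π)) = 6.5737 → s = 32.5737
seg 2 [122.8°–183.5°] cycloidal, h=21: full span → s += 21 → s = 47.0000
seg 3 [183.5°–360°] simple-harmonic, h=-47: θ=226.5° here. β=43, B=176.5. -47/2·(1 − cos(π·0.2436)) = -6.5536 → s = 40.4464
θ=135.8°: R = R0 + s = 13 + 27.2396 = 40.2396
θ=137.2°: R = R0 + s = 13 + 27.6504 = 40.6504
θ=147.3°: R = R0 + s = 13 + 32.5737 = 45.5737
θ=226.5°: R = R0 + s = 13 + 40.4464 = 53.4464

θ=135.8°: 40.2396
θ=137.2°: 40.6504
θ=147.3°: 45.5737
θ=226.5°: 53.4464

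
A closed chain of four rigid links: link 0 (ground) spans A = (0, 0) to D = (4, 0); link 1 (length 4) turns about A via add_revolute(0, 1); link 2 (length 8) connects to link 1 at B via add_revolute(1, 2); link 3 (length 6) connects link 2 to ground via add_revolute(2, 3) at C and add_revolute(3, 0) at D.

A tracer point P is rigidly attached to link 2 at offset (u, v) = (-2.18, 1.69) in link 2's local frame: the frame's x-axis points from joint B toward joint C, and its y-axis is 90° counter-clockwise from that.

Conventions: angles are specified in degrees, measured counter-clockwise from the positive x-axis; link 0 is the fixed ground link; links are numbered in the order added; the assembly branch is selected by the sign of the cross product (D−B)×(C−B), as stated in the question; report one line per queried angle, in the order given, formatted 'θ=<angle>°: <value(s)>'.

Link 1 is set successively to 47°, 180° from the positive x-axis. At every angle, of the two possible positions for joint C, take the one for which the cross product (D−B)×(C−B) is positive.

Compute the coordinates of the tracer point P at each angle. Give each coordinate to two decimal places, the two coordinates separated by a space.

A=(0,0), D=(4.00,0)
θ=47°: B = A + 4.00·(cos47°, sin47°) = (2.7280, 2.9254)
θ=47°: |BD| = 3.1900
θ=47°: circle(B,8.00) ∩ circle(D,6.00): a=5.9837, h=5.3099
θ=47°:   candidates: C₊=(9.9835,-0.4447) cross=16.939; C₋=(0.2445,-4.6793) cross=-16.939
θ=47°:   branch + wants cross > 0 → take C=(9.9835,-0.4447) (cross=16.939)
θ=47°: ex = (C−B)/|BC| = (0.9069,-0.4213); ey = (0.4213,0.9069)
θ=47°: P = B + -2.18·ex + 1.69·ey = (1.4628,5.3765)
θ=180°: B = A + 4.00·(cos180°, sin180°) = (-4.0000, 0.0000)
θ=180°: |BD| = 8.0000
θ=180°: circle(B,8.00) ∩ circle(D,6.00): a=5.7500, h=5.5621
θ=180°:   candidates: C₊=(1.7500,5.5621) cross=44.497; C₋=(1.7500,-5.5621) cross=-44.497
θ=180°:   branch + wants cross > 0 → take C=(1.7500,5.5621) (cross=44.497)
θ=180°: ex = (C−B)/|BC| = (0.7188,0.6953); ey = (-0.6953,0.7188)
θ=180°: P = B + -2.18·ex + 1.69·ey = (-6.7419,-0.3010)

θ=47°: 1.46 5.38
θ=180°: -6.74 -0.30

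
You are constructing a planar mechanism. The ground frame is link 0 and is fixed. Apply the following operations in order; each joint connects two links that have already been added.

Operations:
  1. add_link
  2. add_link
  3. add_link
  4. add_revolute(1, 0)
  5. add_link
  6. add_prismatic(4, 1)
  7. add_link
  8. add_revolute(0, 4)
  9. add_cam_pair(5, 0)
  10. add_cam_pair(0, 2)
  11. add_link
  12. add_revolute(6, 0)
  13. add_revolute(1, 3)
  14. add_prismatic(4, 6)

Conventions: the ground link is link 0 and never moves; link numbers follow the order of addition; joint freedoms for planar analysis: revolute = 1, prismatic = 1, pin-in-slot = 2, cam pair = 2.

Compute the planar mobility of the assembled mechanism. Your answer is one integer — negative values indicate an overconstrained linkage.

ground; <1,0,0>
#1 <2,0,0>
#2 <3,0,0>
#3 <4,0,0>
R:1↔0 J1 <4,1,0>
#4 <5,1,0>
P:4↔1 J1 <5,2,0>
#5 <6,2,0>
R:0↔4 J1 <6,3,0>
C:5↔0 J2 <6,3,1>
C:0↔2 J2 <6,3,2>
#6 <7,3,2>
R:6↔0 J1 <7,4,2>
R:1↔3 J1 <7,5,2>
P:4↔6 J1 <7,6,2>
3×6 − 2×6 − 1×2 = 4

M = 4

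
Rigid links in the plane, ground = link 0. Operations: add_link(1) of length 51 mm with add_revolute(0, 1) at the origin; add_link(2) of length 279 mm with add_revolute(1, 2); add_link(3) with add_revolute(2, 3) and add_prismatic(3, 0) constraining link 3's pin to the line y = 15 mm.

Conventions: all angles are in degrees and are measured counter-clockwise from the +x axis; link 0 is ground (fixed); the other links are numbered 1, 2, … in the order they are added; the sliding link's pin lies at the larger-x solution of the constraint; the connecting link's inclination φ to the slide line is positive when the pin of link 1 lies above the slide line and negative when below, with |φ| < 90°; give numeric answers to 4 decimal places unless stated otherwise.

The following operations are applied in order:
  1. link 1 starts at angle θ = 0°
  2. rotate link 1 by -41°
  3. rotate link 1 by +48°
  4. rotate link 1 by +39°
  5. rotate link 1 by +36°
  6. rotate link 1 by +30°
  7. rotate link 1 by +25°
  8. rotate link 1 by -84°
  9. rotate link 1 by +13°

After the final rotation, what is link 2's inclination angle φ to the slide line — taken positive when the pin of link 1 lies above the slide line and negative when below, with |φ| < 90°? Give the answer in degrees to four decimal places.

geometry: r = 51 mm, L = 279 mm, e = 15 mm; θ starts at 0°
rotate link 1 by -41°: θ ← 0° -41° = -41°
rotate link 1 by +48°: θ ← -41° +48° = 7°
rotate link 1 by +39°: θ ← 7° +39° = 46°
rotate link 1 by +36°: θ ← 46° +36° = 82°
rotate link 1 by +30°: θ ← 82° +30° = 112°
rotate link 1 by +25°: θ ← 112° +25° = 137°
rotate link 1 by -84°: θ ← 137° -84° = 53°
rotate link 1 by +13°: θ ← 53° +13° = 66°
h = r sin θ − e = 46.590818 − 15 = 31.590818
sin φ = h / L = 31.590818 / 279 = 0.11322874
φ = arcsin(0.11322874) = 6.501472°

6.5015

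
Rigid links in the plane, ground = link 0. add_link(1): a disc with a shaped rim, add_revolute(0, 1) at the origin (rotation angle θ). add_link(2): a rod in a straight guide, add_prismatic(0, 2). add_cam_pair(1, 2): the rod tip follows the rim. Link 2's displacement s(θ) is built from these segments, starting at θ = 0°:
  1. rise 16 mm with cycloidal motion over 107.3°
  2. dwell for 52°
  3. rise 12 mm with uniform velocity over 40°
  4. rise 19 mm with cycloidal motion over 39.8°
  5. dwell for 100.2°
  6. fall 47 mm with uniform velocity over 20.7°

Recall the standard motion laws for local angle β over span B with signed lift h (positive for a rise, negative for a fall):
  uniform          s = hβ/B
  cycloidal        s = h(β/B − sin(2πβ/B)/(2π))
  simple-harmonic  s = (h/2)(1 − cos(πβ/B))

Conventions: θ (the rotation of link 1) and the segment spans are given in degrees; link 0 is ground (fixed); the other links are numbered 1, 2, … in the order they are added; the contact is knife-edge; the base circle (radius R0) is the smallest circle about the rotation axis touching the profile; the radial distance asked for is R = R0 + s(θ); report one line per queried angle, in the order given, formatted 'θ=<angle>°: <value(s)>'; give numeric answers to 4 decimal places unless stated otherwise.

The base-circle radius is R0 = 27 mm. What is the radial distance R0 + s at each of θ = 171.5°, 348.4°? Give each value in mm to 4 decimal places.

segment 1 (0° to 107.3°, cycloidal, h = 16) is passed completely: s = 0.0000 + (16) = 16.0000
segment 2 (107.3° to 159.3°, dwell): s unchanged at 16.0000
θ = 171.5° falls in segment 3 (159.3° to 199.3°, uniform, h = 12): β = 171.5 − 159.3 = 12.2°, B = 40°; Δs = 12·12.2/40 = 3.6600; s = 16.0000 + 3.6600 = 19.6600
segment 3 (159.3° to 199.3°, uniform, h = 12) is passed completely: s = 16.0000 + (12) = 28.0000
segment 4 (199.3° to 239.1°, cycloidal, h = 19) is passed completely: s = 28.0000 + (19) = 47.0000
segment 5 (239.1° to 339.3°, dwell): s unchanged at 47.0000
θ = 348.4° falls in segment 6 (339.3° to 360°, uniform, h = -47): β = 348.4 − 339.3 = 9.1°, B = 20.7°; Δs = -47·9.1/20.7 = -20.6618; s = 47.0000 − 20.6618 = 26.3382
θ=171.5°: R = R0 + s = 27 + 19.6600 = 46.6600
θ=348.4°: R = R0 + s = 27 + 26.3382 = 53.3382

θ=171.5°: 46.6600
θ=348.4°: 53.3382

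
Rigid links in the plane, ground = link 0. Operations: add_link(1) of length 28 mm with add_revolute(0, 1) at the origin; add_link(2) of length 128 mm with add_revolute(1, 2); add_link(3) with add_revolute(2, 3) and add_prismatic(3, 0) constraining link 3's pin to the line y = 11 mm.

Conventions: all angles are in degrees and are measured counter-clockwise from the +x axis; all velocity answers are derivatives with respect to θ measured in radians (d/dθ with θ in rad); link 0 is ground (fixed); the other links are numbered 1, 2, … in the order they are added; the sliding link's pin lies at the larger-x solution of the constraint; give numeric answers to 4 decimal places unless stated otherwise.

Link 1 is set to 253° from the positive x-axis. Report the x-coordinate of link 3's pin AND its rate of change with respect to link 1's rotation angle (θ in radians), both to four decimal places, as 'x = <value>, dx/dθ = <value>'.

geometry: r = 28 mm, L = 128 mm, e = 11 mm
crank pin P = (r cos θ, r sin θ) = (-8.186408, -26.776533)
h = r sin θ − e = -26.776533 − 11 = -37.776533
x = r cos θ + √(L² − h²) = -8.186408 + 122.298543 = 114.112135
dx/dθ = −r sin θ − h·r cos θ/√(L² − h²) (θ in radians; h = -37.776533) = 24.247851

x = 114.1121, dx/dθ = 24.2479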